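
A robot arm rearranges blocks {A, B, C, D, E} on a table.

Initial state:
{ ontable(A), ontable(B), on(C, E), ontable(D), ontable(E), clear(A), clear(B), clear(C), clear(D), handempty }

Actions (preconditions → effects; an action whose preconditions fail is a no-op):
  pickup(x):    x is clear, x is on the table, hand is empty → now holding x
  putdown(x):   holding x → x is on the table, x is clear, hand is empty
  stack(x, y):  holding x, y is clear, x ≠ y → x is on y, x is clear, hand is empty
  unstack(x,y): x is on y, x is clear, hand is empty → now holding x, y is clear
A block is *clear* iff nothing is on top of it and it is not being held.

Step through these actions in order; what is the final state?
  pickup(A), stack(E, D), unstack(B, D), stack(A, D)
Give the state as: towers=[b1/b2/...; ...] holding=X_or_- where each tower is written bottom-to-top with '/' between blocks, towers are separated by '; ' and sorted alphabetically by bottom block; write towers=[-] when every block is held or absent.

step 1 (pickup(A)): towers=[B; D; E/C] holding=A
step 2 (stack(E, D)) [no-op]: towers=[B; D; E/C] holding=A
step 3 (unstack(B, D)) [no-op]: towers=[B; D; E/C] holding=A
step 4 (stack(A, D)): towers=[B; D/A; E/C] holding=-

towers=[B; D/A; E/C] holding=-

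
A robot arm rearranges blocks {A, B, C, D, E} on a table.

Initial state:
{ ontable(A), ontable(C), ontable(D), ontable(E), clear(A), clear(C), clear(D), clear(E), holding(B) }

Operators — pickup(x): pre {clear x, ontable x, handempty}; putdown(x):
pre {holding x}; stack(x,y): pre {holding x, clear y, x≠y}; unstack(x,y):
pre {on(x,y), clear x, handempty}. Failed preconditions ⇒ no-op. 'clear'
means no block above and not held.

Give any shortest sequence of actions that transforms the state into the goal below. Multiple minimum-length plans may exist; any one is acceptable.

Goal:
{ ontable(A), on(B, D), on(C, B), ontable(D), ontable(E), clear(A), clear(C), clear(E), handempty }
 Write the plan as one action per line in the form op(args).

stack(B, D)
pickup(C)
stack(C, B)

step 1 (stack(B, D)): towers=[A; C; D/B; E] holding=-
step 2 (pickup(C)): towers=[A; D/B; E] holding=C
step 3 (stack(C, B)): towers=[A; D/B/C; E] holding=-
goal check: towers=[A; D/B/C; E] holding=- — reached (length 3, optimal by BFS)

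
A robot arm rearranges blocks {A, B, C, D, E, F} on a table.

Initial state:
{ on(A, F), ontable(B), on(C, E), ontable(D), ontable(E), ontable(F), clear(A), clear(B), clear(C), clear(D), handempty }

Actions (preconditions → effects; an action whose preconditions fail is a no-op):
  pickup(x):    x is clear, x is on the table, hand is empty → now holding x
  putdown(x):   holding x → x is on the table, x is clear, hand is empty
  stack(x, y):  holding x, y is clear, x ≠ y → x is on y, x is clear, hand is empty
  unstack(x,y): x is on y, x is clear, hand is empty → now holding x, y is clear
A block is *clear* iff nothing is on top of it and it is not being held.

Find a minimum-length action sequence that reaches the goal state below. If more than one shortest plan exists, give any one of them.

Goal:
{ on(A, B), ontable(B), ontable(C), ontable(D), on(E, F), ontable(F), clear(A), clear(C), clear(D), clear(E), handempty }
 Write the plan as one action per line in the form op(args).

step 1 (unstack(A, F)): towers=[B; D; E/C; F] holding=A
step 2 (stack(A, B)): towers=[B/A; D; E/C; F] holding=-
step 3 (unstack(C, E)): towers=[B/A; D; E; F] holding=C
step 4 (putdown(C)): towers=[B/A; C; D; E; F] holding=-
step 5 (pickup(E)): towers=[B/A; C; D; F] holding=E
step 6 (stack(E, F)): towers=[B/A; C; D; F/E] holding=-
goal check: towers=[B/A; C; D; F/E] holding=- — reached (length 6, optimal by BFS)

unstack(A, F)
stack(A, B)
unstack(C, E)
putdown(C)
pickup(E)
stack(E, F)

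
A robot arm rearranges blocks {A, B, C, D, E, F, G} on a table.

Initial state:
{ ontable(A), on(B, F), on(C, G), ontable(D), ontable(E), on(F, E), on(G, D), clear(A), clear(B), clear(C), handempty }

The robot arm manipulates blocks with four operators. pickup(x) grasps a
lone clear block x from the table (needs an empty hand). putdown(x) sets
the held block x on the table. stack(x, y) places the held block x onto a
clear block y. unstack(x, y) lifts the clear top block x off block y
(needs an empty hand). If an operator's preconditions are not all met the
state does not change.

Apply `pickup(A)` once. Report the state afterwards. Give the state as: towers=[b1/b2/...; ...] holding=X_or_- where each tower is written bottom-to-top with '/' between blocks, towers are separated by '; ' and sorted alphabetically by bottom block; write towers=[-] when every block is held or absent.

towers=[D/G/C; E/F/B] holding=A

before: towers=[A; D/G/C; E/F/B] holding=-
pre[pickup(A)]: clear(A) ✓, ontable(A) ✓, handempty ✓
all met → apply pickup(A)
after:  towers=[D/G/C; E/F/B] holding=A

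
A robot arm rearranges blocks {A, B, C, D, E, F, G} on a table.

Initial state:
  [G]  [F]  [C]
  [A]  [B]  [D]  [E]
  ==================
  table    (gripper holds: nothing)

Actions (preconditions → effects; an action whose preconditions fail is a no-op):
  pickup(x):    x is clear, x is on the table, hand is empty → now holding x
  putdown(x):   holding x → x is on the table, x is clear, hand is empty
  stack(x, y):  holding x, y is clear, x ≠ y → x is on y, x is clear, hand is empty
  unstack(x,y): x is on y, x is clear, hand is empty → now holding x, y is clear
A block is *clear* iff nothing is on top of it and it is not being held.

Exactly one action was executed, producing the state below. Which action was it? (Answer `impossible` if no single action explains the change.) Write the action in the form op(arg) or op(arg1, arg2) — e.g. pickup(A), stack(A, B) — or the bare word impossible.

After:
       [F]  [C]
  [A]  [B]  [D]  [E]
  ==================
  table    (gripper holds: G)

target: towers=[A; B/F; D/C; E] holding=G
     unstack(F, B) → towers=[A/G; B; D/C; E] holding=F
     unstack(G, A) → towers=[A; B/F; D/C; E] holding=G  ← match
         pickup(E) → towers=[A/G; B/F; D/C] holding=E
     unstack(C, D) → towers=[A/G; B/F; D; E] holding=C

unstack(G, A)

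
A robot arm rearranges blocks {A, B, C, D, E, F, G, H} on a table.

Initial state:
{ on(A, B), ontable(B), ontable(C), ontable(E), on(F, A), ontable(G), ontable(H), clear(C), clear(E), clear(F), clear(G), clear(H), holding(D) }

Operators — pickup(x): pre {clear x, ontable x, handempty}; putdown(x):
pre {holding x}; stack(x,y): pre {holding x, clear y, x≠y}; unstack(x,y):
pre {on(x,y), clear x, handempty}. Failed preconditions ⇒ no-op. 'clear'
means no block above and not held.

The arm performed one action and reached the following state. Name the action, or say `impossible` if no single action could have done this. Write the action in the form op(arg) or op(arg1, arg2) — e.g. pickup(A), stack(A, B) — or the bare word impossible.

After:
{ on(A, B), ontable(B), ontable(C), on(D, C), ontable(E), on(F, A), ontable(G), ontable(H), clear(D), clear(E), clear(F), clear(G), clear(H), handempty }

stack(D, C)

target: towers=[B/A/F; C/D; E; G; H] holding=-
        putdown(D) → towers=[B/A/F; C; D; E; G; H] holding=-
       stack(D, G) → towers=[B/A/F; C; E; G/D; H] holding=-
       stack(D, E) → towers=[B/A/F; C; E/D; G; H] holding=-
       stack(D, H) → towers=[B/A/F; C; E; G; H/D] holding=-
       stack(D, F) → towers=[B/A/F/D; C; E; G; H] holding=-
       stack(D, C) → towers=[B/A/F; C/D; E; G; H] holding=-  ← match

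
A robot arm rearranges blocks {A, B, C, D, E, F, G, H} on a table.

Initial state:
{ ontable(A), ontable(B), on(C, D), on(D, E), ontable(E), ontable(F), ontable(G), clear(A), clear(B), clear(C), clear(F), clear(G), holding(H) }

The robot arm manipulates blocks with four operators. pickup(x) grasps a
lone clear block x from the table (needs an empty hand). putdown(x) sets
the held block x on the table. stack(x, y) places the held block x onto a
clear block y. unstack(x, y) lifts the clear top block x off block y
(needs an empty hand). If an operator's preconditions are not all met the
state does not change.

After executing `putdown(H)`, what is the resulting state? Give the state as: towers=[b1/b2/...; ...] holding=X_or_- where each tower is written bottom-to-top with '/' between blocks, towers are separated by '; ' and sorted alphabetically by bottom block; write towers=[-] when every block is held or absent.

towers=[A; B; E/D/C; F; G; H] holding=-

before: towers=[A; B; E/D/C; F; G] holding=H
pre[putdown(H)]: holding(H) yes
all met → apply putdown(H)
after:  towers=[A; B; E/D/C; F; G; H] holding=-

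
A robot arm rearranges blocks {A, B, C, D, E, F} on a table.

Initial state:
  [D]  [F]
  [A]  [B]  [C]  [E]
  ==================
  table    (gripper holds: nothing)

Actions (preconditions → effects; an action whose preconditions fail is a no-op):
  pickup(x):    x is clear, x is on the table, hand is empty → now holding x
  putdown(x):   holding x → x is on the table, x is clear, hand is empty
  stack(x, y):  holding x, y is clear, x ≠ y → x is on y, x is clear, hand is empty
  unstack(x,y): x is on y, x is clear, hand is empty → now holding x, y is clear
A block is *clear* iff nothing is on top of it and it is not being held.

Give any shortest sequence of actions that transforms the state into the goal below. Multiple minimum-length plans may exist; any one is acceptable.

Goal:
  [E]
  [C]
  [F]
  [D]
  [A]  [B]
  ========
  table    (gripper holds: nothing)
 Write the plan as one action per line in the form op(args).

unstack(F, B)
stack(F, D)
pickup(C)
stack(C, F)
pickup(E)
stack(E, C)

step 1 (unstack(F, B)): towers=[A/D; B; C; E] holding=F
step 2 (stack(F, D)): towers=[A/D/F; B; C; E] holding=-
step 3 (pickup(C)): towers=[A/D/F; B; E] holding=C
step 4 (stack(C, F)): towers=[A/D/F/C; B; E] holding=-
step 5 (pickup(E)): towers=[A/D/F/C; B] holding=E
step 6 (stack(E, C)): towers=[A/D/F/C/E; B] holding=-
goal check: towers=[A/D/F/C/E; B] holding=- — reached (length 6, optimal by BFS)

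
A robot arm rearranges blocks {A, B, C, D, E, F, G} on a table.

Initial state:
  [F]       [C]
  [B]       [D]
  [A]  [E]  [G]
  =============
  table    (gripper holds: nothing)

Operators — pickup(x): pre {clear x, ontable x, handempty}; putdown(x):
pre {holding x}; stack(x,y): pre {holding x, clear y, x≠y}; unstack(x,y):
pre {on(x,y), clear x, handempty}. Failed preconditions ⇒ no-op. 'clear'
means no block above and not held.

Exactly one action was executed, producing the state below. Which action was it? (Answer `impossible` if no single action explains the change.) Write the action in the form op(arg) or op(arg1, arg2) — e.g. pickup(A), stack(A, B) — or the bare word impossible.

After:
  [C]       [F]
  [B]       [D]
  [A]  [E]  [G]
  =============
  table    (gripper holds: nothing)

impossible

target: towers=[A/B/C; E; G/D/F] holding=-
     unstack(F, B) → towers=[A/B; E; G/D/C] holding=F
         pickup(E) → towers=[A/B/F; G/D/C] holding=E
     unstack(C, D) → towers=[A/B/F; E; G/D] holding=C
none of the 3 applicable actions match → impossible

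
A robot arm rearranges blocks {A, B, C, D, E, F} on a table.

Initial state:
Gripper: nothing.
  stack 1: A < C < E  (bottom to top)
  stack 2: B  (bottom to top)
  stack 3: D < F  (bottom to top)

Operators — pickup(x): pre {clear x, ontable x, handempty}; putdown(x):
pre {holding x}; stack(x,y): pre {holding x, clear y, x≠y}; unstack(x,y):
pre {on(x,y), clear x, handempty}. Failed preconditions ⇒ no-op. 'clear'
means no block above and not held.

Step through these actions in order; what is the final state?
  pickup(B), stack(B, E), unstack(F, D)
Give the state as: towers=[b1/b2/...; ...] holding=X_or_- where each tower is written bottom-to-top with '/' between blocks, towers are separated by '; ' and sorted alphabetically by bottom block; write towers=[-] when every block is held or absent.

towers=[A/C/E/B; D] holding=F

step 1 (pickup(B)): towers=[A/C/E; D/F] holding=B
step 2 (stack(B, E)): towers=[A/C/E/B; D/F] holding=-
step 3 (unstack(F, D)): towers=[A/C/E/B; D] holding=F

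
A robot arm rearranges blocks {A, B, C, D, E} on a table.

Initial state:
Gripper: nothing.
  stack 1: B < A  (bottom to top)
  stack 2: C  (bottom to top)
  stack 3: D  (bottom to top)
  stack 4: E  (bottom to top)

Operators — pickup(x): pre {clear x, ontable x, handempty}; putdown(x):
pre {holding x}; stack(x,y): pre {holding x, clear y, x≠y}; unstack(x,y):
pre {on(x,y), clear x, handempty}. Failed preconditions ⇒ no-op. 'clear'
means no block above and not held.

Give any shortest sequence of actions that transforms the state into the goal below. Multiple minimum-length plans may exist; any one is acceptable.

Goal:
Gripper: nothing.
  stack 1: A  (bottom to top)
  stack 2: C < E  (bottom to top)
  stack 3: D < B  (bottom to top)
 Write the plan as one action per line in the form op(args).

step 1 (unstack(A, B)): towers=[B; C; D; E] holding=A
step 2 (putdown(A)): towers=[A; B; C; D; E] holding=-
step 3 (pickup(B)): towers=[A; C; D; E] holding=B
step 4 (stack(B, D)): towers=[A; C; D/B; E] holding=-
step 5 (pickup(E)): towers=[A; C; D/B] holding=E
step 6 (stack(E, C)): towers=[A; C/E; D/B] holding=-
goal check: towers=[A; C/E; D/B] holding=- — reached (length 6, optimal by BFS)

unstack(A, B)
putdown(A)
pickup(B)
stack(B, D)
pickup(E)
stack(E, C)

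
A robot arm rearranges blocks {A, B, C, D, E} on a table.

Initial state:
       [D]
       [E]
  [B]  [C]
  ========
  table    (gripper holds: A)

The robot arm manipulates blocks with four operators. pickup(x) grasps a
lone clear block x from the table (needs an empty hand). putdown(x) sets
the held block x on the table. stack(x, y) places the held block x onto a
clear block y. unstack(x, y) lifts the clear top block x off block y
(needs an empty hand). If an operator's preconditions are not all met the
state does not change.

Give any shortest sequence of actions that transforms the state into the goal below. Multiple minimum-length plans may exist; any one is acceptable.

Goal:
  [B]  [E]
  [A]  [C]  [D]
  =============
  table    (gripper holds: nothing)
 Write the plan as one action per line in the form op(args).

putdown(A)
pickup(B)
stack(B, A)
unstack(D, E)
putdown(D)

step 1 (putdown(A)): towers=[A; B; C/E/D] holding=-
step 2 (pickup(B)): towers=[A; C/E/D] holding=B
step 3 (stack(B, A)): towers=[A/B; C/E/D] holding=-
step 4 (unstack(D, E)): towers=[A/B; C/E] holding=D
step 5 (putdown(D)): towers=[A/B; C/E; D] holding=-
goal check: towers=[A/B; C/E; D] holding=- — reached (length 5, optimal by BFS)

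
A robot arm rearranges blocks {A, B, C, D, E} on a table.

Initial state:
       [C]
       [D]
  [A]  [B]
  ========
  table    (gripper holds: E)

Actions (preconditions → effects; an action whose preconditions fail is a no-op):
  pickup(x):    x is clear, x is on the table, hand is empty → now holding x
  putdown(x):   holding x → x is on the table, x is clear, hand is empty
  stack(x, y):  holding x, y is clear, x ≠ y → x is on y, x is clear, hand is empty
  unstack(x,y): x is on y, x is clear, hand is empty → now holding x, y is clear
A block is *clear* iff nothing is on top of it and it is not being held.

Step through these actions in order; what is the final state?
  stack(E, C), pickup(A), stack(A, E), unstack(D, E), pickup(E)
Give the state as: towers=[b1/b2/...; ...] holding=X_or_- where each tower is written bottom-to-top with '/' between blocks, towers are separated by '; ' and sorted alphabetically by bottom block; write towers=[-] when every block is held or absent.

step 1 (stack(E, C)): towers=[A; B/D/C/E] holding=-
step 2 (pickup(A)): towers=[B/D/C/E] holding=A
step 3 (stack(A, E)): towers=[B/D/C/E/A] holding=-
step 4 (unstack(D, E)) [no-op]: towers=[B/D/C/E/A] holding=-
step 5 (pickup(E)) [no-op]: towers=[B/D/C/E/A] holding=-

towers=[B/D/C/E/A] holding=-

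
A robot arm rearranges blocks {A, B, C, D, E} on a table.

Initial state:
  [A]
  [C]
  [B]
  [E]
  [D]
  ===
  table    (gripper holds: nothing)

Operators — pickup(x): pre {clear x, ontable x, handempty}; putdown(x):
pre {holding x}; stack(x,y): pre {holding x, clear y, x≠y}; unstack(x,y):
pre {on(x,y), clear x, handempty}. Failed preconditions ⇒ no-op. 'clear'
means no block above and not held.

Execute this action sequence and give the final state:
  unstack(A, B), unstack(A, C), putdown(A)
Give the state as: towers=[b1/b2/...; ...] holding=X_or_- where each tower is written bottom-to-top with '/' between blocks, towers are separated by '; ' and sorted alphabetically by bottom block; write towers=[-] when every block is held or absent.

towers=[A; D/E/B/C] holding=-

step 1 (unstack(A, B)) [no-op]: towers=[D/E/B/C/A] holding=-
step 2 (unstack(A, C)): towers=[D/E/B/C] holding=A
step 3 (putdown(A)): towers=[A; D/E/B/C] holding=-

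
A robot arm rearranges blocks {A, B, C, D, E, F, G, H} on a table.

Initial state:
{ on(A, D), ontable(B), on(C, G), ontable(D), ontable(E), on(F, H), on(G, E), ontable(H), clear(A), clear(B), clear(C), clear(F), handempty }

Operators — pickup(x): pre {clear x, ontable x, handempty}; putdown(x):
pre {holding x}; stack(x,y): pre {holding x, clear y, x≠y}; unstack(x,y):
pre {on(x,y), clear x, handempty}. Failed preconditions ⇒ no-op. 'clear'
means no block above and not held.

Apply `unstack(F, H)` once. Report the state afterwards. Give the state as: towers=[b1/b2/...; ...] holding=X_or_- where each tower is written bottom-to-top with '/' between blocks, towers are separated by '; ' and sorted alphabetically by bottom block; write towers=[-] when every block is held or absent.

before: towers=[B; D/A; E/G/C; H/F] holding=-
pre[unstack(F, H)]: on(F,H) ok, clear(F) ok, handempty ok
all met → apply unstack(F, H)
after:  towers=[B; D/A; E/G/C; H] holding=F

towers=[B; D/A; E/G/C; H] holding=F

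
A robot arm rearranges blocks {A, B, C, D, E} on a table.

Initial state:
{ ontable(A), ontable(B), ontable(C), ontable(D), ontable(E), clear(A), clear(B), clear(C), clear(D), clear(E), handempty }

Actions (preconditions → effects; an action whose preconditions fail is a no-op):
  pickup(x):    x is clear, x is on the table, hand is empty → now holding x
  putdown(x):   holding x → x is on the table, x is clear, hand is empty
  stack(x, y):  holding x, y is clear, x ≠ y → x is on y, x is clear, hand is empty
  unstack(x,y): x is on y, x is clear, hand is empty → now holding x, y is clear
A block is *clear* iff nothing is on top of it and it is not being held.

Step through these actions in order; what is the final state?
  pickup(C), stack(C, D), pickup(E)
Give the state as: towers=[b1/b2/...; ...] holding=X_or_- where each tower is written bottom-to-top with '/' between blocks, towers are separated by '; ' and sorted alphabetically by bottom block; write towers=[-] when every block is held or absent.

step 1 (pickup(C)): towers=[A; B; D; E] holding=C
step 2 (stack(C, D)): towers=[A; B; D/C; E] holding=-
step 3 (pickup(E)): towers=[A; B; D/C] holding=E

towers=[A; B; D/C] holding=E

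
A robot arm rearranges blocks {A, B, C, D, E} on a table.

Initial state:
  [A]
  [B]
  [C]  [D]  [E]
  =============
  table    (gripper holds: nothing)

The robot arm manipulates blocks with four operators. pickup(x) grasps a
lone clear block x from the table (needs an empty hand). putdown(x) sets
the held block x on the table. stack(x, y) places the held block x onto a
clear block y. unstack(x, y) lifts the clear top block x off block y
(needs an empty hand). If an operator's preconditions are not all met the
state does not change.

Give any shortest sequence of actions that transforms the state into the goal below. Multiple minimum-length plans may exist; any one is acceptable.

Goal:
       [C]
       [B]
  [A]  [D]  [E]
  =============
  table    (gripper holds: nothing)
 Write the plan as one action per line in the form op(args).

step 1 (unstack(A, B)): towers=[C/B; D; E] holding=A
step 2 (putdown(A)): towers=[A; C/B; D; E] holding=-
step 3 (unstack(B, C)): towers=[A; C; D; E] holding=B
step 4 (stack(B, D)): towers=[A; C; D/B; E] holding=-
step 5 (pickup(C)): towers=[A; D/B; E] holding=C
step 6 (stack(C, B)): towers=[A; D/B/C; E] holding=-
goal check: towers=[A; D/B/C; E] holding=- — reached (length 6, optimal by BFS)

unstack(A, B)
putdown(A)
unstack(B, C)
stack(B, D)
pickup(C)
stack(C, B)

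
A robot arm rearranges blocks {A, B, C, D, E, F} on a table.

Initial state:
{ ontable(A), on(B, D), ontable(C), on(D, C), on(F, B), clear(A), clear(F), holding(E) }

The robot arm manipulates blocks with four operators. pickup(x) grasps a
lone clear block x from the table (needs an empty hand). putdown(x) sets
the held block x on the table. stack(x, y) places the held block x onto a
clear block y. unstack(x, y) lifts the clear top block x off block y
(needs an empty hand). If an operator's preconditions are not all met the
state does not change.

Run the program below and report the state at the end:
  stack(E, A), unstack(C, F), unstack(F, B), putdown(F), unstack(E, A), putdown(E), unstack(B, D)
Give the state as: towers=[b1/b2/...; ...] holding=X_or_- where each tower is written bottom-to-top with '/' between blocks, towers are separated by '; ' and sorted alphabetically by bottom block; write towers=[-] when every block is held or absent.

step 1 (stack(E, A)): towers=[A/E; C/D/B/F] holding=-
step 2 (unstack(C, F)) [no-op]: towers=[A/E; C/D/B/F] holding=-
step 3 (unstack(F, B)): towers=[A/E; C/D/B] holding=F
step 4 (putdown(F)): towers=[A/E; C/D/B; F] holding=-
step 5 (unstack(E, A)): towers=[A; C/D/B; F] holding=E
step 6 (putdown(E)): towers=[A; C/D/B; E; F] holding=-
step 7 (unstack(B, D)): towers=[A; C/D; E; F] holding=B

towers=[A; C/D; E; F] holding=B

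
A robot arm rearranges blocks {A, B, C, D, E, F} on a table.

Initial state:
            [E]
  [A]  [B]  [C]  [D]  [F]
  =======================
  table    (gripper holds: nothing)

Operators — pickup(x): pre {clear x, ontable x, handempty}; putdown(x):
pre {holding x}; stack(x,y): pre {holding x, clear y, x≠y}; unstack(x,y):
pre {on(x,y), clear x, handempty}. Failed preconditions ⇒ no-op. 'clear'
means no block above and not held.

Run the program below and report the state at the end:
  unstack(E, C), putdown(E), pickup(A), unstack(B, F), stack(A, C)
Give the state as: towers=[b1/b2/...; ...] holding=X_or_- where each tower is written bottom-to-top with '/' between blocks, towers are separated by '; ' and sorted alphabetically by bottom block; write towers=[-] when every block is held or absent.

towers=[B; C/A; D; E; F] holding=-

step 1 (unstack(E, C)): towers=[A; B; C; D; F] holding=E
step 2 (putdown(E)): towers=[A; B; C; D; E; F] holding=-
step 3 (pickup(A)): towers=[B; C; D; E; F] holding=A
step 4 (unstack(B, F)) [no-op]: towers=[B; C; D; E; F] holding=A
step 5 (stack(A, C)): towers=[B; C/A; D; E; F] holding=-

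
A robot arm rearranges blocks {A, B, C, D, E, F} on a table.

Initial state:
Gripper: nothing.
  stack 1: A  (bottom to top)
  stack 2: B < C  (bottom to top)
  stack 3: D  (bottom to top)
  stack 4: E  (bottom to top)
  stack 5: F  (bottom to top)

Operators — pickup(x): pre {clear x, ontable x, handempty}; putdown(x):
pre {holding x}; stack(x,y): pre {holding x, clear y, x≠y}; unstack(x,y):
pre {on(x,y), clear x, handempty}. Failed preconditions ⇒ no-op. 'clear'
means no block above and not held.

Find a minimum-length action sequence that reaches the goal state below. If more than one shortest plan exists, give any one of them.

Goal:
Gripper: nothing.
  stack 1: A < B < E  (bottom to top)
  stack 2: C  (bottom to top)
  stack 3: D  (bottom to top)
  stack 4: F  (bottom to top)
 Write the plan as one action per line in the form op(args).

unstack(C, B)
putdown(C)
pickup(B)
stack(B, A)
pickup(E)
stack(E, B)

step 1 (unstack(C, B)): towers=[A; B; D; E; F] holding=C
step 2 (putdown(C)): towers=[A; B; C; D; E; F] holding=-
step 3 (pickup(B)): towers=[A; C; D; E; F] holding=B
step 4 (stack(B, A)): towers=[A/B; C; D; E; F] holding=-
step 5 (pickup(E)): towers=[A/B; C; D; F] holding=E
step 6 (stack(E, B)): towers=[A/B/E; C; D; F] holding=-
goal check: towers=[A/B/E; C; D; F] holding=- — reached (length 6, optimal by BFS)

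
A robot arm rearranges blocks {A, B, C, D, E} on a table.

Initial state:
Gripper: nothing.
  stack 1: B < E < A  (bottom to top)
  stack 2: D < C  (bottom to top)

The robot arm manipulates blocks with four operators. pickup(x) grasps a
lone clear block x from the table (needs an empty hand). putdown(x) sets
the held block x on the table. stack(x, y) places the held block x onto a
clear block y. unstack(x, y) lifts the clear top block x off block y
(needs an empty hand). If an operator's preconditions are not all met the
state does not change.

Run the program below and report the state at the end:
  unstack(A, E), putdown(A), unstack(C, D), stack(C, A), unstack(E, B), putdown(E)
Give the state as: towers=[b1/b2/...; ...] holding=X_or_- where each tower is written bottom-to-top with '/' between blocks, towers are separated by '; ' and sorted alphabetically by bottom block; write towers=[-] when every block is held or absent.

towers=[A/C; B; D; E] holding=-

step 1 (unstack(A, E)): towers=[B/E; D/C] holding=A
step 2 (putdown(A)): towers=[A; B/E; D/C] holding=-
step 3 (unstack(C, D)): towers=[A; B/E; D] holding=C
step 4 (stack(C, A)): towers=[A/C; B/E; D] holding=-
step 5 (unstack(E, B)): towers=[A/C; B; D] holding=E
step 6 (putdown(E)): towers=[A/C; B; D; E] holding=-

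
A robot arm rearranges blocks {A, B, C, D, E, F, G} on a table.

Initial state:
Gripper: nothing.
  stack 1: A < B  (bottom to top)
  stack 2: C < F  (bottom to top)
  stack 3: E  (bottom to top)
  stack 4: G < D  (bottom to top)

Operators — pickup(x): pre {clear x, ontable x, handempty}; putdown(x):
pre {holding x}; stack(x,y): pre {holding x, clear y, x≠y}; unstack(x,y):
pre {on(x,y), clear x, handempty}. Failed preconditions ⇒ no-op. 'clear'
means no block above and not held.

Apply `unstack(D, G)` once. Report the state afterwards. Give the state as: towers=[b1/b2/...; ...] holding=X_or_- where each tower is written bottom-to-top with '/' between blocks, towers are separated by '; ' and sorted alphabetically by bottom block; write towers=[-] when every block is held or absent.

before: towers=[A/B; C/F; E; G/D] holding=-
pre[unstack(D, G)]: on(D,G) ok, clear(D) ok, handempty ok
all met → apply unstack(D, G)
after:  towers=[A/B; C/F; E; G] holding=D

towers=[A/B; C/F; E; G] holding=D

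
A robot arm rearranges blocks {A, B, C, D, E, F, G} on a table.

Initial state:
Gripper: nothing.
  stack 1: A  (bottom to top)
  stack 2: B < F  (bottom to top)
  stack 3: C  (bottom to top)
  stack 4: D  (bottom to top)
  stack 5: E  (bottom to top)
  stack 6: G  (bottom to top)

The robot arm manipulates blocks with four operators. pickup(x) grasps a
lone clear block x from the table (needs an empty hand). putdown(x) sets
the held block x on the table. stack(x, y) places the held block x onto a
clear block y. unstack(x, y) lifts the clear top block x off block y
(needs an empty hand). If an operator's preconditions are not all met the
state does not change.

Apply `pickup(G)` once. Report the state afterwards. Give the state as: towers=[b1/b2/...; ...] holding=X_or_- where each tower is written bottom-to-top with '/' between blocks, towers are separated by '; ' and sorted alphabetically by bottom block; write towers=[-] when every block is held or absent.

towers=[A; B/F; C; D; E] holding=G

before: towers=[A; B/F; C; D; E; G] holding=-
pre[pickup(G)]: clear(G) yes, ontable(G) yes, handempty yes
all met → apply pickup(G)
after:  towers=[A; B/F; C; D; E] holding=G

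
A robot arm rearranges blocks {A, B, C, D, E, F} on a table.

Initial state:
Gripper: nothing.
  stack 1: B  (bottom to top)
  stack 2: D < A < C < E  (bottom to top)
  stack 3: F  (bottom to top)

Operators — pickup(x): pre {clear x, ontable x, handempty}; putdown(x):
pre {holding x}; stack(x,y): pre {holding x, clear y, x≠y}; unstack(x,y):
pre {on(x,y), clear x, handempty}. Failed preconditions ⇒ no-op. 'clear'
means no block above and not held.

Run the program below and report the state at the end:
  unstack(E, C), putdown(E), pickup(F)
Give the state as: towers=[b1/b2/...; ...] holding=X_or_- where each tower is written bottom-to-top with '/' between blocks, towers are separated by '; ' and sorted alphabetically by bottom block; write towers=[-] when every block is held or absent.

towers=[B; D/A/C; E] holding=F

step 1 (unstack(E, C)): towers=[B; D/A/C; F] holding=E
step 2 (putdown(E)): towers=[B; D/A/C; E; F] holding=-
step 3 (pickup(F)): towers=[B; D/A/C; E] holding=F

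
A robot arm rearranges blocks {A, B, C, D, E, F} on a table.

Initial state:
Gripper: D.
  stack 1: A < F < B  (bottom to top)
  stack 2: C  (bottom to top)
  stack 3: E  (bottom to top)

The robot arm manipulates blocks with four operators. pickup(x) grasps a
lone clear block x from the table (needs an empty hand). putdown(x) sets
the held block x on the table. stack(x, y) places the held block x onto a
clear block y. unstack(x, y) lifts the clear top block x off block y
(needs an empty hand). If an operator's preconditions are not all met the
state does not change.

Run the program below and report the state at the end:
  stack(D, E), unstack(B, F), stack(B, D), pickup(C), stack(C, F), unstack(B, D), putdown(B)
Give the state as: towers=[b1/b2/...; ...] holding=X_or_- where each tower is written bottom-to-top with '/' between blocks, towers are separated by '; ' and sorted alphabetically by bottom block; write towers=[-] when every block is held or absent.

towers=[A/F/C; B; E/D] holding=-

step 1 (stack(D, E)): towers=[A/F/B; C; E/D] holding=-
step 2 (unstack(B, F)): towers=[A/F; C; E/D] holding=B
step 3 (stack(B, D)): towers=[A/F; C; E/D/B] holding=-
step 4 (pickup(C)): towers=[A/F; E/D/B] holding=C
step 5 (stack(C, F)): towers=[A/F/C; E/D/B] holding=-
step 6 (unstack(B, D)): towers=[A/F/C; E/D] holding=B
step 7 (putdown(B)): towers=[A/F/C; B; E/D] holding=-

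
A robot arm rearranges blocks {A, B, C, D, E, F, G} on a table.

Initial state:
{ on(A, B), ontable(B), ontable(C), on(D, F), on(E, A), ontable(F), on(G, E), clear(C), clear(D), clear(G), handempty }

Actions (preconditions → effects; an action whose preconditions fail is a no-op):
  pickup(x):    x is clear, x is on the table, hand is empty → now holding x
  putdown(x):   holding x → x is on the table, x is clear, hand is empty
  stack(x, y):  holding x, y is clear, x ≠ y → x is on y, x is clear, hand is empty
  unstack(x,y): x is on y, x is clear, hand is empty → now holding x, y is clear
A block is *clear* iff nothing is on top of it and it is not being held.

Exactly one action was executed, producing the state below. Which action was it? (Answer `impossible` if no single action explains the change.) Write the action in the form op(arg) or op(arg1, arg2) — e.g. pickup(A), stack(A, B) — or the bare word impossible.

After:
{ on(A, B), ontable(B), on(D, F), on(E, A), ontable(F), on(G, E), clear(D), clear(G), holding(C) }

target: towers=[B/A/E/G; F/D] holding=C
     unstack(G, E) → towers=[B/A/E; C; F/D] holding=G
     unstack(D, F) → towers=[B/A/E/G; C; F] holding=D
         pickup(C) → towers=[B/A/E/G; F/D] holding=C  ← match

pickup(C)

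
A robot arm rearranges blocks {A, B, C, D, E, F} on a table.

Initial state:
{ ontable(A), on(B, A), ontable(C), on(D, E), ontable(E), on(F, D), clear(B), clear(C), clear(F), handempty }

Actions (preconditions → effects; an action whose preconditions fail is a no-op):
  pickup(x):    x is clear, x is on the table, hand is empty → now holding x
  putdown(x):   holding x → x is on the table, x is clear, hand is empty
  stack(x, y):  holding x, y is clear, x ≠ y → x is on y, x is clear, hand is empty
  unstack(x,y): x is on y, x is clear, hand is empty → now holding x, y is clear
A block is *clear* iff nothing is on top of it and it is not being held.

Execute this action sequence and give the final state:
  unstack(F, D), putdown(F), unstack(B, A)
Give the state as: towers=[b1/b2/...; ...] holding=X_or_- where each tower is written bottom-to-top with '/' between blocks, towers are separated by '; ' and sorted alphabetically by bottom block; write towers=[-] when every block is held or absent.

towers=[A; C; E/D; F] holding=B

step 1 (unstack(F, D)): towers=[A/B; C; E/D] holding=F
step 2 (putdown(F)): towers=[A/B; C; E/D; F] holding=-
step 3 (unstack(B, A)): towers=[A; C; E/D; F] holding=B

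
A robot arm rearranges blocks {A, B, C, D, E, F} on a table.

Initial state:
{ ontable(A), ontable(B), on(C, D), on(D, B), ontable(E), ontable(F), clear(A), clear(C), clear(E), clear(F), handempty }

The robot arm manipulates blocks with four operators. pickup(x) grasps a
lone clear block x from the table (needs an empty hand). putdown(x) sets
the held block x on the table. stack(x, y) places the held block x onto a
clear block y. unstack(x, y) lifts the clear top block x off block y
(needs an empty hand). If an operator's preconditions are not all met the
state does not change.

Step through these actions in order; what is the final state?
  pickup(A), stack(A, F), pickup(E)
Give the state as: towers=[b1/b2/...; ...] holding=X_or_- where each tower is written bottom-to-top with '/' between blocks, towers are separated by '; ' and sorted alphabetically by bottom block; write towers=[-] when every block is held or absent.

towers=[B/D/C; F/A] holding=E

step 1 (pickup(A)): towers=[B/D/C; E; F] holding=A
step 2 (stack(A, F)): towers=[B/D/C; E; F/A] holding=-
step 3 (pickup(E)): towers=[B/D/C; F/A] holding=E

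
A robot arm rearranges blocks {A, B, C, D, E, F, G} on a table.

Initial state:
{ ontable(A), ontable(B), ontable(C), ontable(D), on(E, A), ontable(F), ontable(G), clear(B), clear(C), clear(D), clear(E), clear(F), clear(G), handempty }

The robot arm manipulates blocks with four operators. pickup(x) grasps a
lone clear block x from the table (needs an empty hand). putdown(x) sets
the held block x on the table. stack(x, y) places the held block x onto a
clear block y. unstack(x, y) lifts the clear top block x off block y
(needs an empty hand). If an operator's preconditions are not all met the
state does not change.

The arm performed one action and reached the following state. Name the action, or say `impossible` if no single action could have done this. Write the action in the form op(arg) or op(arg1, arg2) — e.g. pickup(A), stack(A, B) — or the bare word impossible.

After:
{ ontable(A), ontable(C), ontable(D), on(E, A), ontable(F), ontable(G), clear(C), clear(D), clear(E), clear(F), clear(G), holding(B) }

target: towers=[A/E; C; D; F; G] holding=B
         pickup(B) → towers=[A/E; C; D; F; G] holding=B  ← match
         pickup(F) → towers=[A/E; B; C; D; G] holding=F
         pickup(G) → towers=[A/E; B; C; D; F] holding=G
         pickup(D) → towers=[A/E; B; C; F; G] holding=D
     unstack(E, A) → towers=[A; B; C; D; F; G] holding=E
         pickup(C) → towers=[A/E; B; D; F; G] holding=C

pickup(B)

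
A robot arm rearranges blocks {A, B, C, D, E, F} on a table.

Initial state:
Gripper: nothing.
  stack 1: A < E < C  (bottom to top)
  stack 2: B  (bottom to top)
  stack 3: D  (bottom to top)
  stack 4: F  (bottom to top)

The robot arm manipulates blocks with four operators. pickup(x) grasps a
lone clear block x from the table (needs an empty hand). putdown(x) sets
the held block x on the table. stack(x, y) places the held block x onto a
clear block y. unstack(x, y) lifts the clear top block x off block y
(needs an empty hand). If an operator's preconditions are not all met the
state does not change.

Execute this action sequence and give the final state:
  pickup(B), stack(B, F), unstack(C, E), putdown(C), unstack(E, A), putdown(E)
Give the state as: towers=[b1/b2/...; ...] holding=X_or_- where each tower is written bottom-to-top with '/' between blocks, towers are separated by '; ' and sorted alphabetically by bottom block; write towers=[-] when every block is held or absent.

towers=[A; C; D; E; F/B] holding=-

step 1 (pickup(B)): towers=[A/E/C; D; F] holding=B
step 2 (stack(B, F)): towers=[A/E/C; D; F/B] holding=-
step 3 (unstack(C, E)): towers=[A/E; D; F/B] holding=C
step 4 (putdown(C)): towers=[A/E; C; D; F/B] holding=-
step 5 (unstack(E, A)): towers=[A; C; D; F/B] holding=E
step 6 (putdown(E)): towers=[A; C; D; E; F/B] holding=-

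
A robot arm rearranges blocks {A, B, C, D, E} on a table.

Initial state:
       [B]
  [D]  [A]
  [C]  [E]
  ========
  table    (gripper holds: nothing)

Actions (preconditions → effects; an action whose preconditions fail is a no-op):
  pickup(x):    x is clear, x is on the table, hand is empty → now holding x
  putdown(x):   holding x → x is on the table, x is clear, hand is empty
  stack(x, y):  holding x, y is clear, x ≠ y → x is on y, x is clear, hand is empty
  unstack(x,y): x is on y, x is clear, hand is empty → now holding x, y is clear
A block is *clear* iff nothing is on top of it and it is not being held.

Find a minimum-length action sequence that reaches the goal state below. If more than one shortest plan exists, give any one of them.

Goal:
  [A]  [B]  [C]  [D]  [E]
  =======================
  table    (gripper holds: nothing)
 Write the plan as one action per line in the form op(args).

unstack(B, A)
putdown(B)
unstack(D, C)
putdown(D)
unstack(A, E)
putdown(A)

step 1 (unstack(B, A)): towers=[C/D; E/A] holding=B
step 2 (putdown(B)): towers=[B; C/D; E/A] holding=-
step 3 (unstack(D, C)): towers=[B; C; E/A] holding=D
step 4 (putdown(D)): towers=[B; C; D; E/A] holding=-
step 5 (unstack(A, E)): towers=[B; C; D; E] holding=A
step 6 (putdown(A)): towers=[A; B; C; D; E] holding=-
goal check: towers=[A; B; C; D; E] holding=- — reached (length 6, optimal by BFS)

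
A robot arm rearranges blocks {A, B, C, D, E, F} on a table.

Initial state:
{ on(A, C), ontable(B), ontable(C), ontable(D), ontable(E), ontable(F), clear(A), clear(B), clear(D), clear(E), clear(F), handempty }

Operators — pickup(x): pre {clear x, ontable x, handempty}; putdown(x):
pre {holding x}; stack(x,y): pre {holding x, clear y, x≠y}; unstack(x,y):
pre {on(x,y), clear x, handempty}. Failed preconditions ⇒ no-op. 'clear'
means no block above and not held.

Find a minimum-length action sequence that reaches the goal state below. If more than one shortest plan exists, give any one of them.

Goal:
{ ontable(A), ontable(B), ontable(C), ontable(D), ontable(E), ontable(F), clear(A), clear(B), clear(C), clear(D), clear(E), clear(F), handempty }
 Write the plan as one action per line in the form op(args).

unstack(A, C)
putdown(A)

step 1 (unstack(A, C)): towers=[B; C; D; E; F] holding=A
step 2 (putdown(A)): towers=[A; B; C; D; E; F] holding=-
goal check: towers=[A; B; C; D; E; F] holding=- — reached (length 2, optimal by BFS)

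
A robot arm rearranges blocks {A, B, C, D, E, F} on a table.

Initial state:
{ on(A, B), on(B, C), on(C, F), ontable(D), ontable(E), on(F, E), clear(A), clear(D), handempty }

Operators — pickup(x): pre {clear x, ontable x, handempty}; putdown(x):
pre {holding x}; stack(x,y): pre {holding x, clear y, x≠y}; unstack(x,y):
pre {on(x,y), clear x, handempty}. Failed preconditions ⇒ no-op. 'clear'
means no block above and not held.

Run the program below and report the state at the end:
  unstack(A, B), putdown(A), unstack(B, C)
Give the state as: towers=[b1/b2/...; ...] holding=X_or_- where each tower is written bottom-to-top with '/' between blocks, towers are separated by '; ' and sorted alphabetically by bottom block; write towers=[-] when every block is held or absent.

towers=[A; D; E/F/C] holding=B

step 1 (unstack(A, B)): towers=[D; E/F/C/B] holding=A
step 2 (putdown(A)): towers=[A; D; E/F/C/B] holding=-
step 3 (unstack(B, C)): towers=[A; D; E/F/C] holding=B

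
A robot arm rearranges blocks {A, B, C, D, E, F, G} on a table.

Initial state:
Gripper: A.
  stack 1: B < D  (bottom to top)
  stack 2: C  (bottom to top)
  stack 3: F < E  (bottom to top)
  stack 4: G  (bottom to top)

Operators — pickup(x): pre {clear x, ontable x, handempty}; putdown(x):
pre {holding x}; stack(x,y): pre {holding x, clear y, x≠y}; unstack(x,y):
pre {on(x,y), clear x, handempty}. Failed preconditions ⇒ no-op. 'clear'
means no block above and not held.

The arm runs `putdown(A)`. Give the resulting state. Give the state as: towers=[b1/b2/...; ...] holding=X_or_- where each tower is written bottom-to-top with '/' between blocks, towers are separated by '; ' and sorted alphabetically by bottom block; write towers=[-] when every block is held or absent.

before: towers=[B/D; C; F/E; G] holding=A
pre[putdown(A)]: holding(A) yes
all met → apply putdown(A)
after:  towers=[A; B/D; C; F/E; G] holding=-

towers=[A; B/D; C; F/E; G] holding=-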